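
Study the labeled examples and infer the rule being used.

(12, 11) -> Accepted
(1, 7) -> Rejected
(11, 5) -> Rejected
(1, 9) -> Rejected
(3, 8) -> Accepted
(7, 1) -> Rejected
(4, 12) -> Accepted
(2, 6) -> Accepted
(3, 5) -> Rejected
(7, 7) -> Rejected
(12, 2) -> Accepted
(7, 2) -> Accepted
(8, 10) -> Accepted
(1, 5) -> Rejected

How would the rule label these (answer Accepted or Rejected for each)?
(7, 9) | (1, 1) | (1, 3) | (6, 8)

Rejected, Rejected, Rejected, Accepted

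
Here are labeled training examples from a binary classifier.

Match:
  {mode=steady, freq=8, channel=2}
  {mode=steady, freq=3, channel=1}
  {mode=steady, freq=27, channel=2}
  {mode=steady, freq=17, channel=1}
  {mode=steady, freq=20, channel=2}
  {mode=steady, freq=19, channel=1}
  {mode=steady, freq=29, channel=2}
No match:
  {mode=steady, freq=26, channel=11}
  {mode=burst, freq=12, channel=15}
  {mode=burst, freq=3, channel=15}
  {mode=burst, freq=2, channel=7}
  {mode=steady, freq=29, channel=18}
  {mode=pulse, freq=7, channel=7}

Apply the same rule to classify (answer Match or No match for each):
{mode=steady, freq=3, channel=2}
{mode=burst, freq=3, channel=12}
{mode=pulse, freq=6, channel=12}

Rule: channel ≤ 2. This holds for each 'Match' example and fails for each 'No match' one.

Match, No match, No match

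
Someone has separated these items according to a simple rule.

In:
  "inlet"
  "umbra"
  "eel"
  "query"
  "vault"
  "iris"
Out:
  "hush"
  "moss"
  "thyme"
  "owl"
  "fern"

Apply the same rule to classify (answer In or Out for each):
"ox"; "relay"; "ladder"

'In' ⟺ has ≥ 2 vowels.
"ox" — 1 vowel, hence Out. "relay" — 2 vowels, hence In. "ladder" — 2 vowels, hence In.

Out, In, In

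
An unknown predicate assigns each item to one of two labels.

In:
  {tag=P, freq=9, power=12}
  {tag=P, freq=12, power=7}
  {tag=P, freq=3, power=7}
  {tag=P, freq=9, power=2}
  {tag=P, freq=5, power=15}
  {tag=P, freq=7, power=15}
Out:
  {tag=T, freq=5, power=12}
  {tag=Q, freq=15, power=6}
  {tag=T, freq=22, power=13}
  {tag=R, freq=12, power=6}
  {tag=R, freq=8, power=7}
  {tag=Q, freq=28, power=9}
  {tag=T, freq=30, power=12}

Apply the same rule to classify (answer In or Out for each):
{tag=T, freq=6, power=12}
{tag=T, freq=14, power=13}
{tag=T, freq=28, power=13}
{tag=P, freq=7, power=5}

Out, Out, Out, In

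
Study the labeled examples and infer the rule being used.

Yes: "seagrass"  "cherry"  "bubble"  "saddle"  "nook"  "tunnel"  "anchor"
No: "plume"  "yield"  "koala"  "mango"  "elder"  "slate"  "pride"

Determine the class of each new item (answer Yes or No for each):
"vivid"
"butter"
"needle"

Comparing the two groups points to one rule — even length.
"vivid": length 5, fails the rule → No.
"butter": length 6, matches → Yes.
"needle": length 6, matches → Yes.

No, Yes, Yes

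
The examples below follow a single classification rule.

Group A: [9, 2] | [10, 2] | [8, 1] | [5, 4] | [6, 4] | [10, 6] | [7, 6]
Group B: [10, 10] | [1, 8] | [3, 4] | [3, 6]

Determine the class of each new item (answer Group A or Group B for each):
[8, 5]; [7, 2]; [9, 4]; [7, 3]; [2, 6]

Group A, Group A, Group A, Group A, Group B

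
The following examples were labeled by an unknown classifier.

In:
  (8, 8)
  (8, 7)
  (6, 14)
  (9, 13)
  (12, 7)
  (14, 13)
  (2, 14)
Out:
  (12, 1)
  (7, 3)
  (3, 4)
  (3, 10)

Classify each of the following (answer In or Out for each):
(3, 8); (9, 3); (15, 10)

Out, Out, In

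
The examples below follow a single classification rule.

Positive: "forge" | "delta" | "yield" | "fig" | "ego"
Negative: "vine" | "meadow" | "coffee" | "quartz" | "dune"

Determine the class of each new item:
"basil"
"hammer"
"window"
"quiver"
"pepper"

Comparing the two groups points to one rule — odd length.

Positive, Negative, Negative, Negative, Negative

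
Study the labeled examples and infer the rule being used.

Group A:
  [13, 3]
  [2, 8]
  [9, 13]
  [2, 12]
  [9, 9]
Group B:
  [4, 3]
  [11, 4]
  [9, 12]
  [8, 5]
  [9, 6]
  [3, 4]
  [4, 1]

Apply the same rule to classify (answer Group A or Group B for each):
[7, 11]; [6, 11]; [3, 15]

Group A, Group B, Group A

Rule: sum is even. This holds for each 'Group A' example and fails for each 'Group B' one.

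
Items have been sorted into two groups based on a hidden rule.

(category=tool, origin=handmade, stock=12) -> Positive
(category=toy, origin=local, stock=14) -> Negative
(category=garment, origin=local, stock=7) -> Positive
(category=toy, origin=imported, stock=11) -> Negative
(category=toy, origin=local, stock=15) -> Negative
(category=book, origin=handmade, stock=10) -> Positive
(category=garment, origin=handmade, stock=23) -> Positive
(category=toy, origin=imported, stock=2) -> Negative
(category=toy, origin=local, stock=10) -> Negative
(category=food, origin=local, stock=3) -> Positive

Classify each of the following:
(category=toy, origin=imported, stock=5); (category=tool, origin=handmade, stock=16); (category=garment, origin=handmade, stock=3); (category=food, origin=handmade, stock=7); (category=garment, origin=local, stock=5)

Negative, Positive, Positive, Positive, Positive

The simplest hypothesis consistent with all the labels is: category is not toy.
(category=toy, origin=imported, stock=5): category is toy — does not satisfy this, so Negative.
(category=tool, origin=handmade, stock=16): category is tool — matches, so Positive.
(category=garment, origin=handmade, stock=3): category is garment — matches, so Positive.
(category=food, origin=handmade, stock=7): category is food — matches, so Positive.
(category=garment, origin=local, stock=5): category is garment — matches, so Positive.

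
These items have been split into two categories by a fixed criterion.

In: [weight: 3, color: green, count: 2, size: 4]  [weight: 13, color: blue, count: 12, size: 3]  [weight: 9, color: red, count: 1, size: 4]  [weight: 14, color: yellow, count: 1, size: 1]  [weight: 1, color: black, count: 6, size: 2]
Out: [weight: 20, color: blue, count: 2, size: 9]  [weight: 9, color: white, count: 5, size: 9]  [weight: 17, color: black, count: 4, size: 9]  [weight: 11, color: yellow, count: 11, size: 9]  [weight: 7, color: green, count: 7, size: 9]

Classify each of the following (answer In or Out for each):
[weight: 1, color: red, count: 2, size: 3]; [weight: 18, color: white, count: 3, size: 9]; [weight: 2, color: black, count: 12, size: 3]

The simplest hypothesis consistent with all the labels is: size ≤ 4.

In, Out, In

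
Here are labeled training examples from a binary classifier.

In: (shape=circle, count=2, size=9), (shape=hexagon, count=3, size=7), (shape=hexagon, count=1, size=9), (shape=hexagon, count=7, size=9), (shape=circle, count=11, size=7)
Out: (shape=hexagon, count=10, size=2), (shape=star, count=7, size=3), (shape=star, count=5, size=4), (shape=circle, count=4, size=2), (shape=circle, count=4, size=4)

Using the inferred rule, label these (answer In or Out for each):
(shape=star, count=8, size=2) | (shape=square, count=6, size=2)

Out, Out

One predicate separates the groups cleanly: size ≥ 7.
(shape=star, count=8, size=2): Out (size = 2).
(shape=square, count=6, size=2): Out (size = 2).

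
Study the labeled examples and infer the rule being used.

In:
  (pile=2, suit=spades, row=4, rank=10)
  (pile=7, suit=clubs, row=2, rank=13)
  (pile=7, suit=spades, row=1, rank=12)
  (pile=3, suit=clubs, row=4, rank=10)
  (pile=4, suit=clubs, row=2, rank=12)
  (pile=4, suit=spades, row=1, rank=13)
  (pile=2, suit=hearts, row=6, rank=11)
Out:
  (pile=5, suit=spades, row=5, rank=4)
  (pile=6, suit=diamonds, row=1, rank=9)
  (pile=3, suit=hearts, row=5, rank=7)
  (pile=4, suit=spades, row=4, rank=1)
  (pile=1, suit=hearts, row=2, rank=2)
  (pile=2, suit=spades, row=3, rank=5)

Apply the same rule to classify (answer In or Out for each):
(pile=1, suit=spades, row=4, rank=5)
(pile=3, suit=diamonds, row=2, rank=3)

Out, Out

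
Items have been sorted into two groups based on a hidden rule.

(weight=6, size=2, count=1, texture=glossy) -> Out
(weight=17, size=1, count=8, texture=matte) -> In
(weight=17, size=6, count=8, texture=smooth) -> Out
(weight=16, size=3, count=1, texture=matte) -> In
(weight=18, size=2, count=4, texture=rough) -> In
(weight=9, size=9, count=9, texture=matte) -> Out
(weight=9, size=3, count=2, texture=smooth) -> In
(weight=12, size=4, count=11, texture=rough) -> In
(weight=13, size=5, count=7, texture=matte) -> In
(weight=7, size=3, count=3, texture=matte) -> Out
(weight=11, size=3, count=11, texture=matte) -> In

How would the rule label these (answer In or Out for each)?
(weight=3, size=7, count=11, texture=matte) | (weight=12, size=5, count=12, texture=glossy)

The common property of the 'In' items is: size ≤ 5 AND weight ≥ 9. No 'Out' item has it.
(weight=3, size=7, count=11, texture=matte): Out (size = 7, weight = 3).
(weight=12, size=5, count=12, texture=glossy): In (size = 5, weight = 12).

Out, In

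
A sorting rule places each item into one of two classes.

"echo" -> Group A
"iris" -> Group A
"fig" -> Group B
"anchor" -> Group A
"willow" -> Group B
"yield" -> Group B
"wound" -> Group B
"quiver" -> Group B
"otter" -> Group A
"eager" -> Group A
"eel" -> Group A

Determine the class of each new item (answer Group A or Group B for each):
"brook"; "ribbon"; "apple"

Group B, Group B, Group A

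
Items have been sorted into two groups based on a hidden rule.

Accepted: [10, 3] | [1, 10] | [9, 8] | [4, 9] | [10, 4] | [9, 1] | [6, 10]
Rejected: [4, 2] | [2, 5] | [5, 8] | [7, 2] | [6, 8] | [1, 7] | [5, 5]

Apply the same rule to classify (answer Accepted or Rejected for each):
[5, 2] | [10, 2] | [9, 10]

The rule appears to be: max ≥ 9.
[5, 2]: Rejected (max 5).
[10, 2]: Accepted (max 10).
[9, 10]: Accepted (max 10).

Rejected, Accepted, Accepted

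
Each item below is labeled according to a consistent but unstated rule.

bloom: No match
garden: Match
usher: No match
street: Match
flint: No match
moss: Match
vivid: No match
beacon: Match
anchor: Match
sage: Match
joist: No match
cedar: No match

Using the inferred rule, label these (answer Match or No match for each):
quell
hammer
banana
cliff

Rule: even length. This holds for each 'Match' example and fails for each 'No match' one.

No match, Match, Match, No match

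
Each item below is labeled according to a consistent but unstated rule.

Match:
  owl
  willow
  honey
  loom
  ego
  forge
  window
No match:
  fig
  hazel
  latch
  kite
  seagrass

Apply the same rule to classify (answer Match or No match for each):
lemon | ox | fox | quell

Checking candidate rules against both groups, what survives is: contains 'o'.

Match, Match, Match, No match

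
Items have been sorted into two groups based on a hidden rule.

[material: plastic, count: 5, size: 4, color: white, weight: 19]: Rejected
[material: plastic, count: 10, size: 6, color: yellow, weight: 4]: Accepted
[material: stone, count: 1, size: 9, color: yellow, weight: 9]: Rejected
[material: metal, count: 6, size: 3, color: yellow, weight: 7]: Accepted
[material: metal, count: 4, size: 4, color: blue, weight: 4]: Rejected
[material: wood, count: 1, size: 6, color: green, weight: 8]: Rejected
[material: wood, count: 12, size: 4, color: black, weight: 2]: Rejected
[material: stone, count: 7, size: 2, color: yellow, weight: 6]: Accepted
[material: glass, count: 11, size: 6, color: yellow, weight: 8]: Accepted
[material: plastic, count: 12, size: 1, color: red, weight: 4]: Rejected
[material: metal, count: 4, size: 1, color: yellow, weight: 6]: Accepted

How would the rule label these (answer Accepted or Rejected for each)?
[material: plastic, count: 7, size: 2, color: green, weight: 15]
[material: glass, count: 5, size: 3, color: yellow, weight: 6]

Rejected, Accepted

'Accepted' ⟺ color is yellow AND size ≤ 6.
[material: plastic, count: 7, size: 2, color: green, weight: 15]: Rejected (color is green, size = 2). [material: glass, count: 5, size: 3, color: yellow, weight: 6]: Accepted (color is yellow, size = 3).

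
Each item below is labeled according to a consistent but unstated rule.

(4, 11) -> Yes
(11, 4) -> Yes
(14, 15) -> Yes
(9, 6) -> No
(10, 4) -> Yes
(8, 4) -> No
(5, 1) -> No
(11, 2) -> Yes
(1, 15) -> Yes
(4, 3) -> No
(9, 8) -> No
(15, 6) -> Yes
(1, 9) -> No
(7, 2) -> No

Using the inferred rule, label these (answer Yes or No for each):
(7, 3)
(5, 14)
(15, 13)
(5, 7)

No, Yes, Yes, No

The pattern is that an item is 'Yes' exactly when: max ≥ 10.
(7, 3) — max 7, hence No.
(5, 14) — max 14, hence Yes.
(15, 13) — max 15, hence Yes.
(5, 7) — max 7, hence No.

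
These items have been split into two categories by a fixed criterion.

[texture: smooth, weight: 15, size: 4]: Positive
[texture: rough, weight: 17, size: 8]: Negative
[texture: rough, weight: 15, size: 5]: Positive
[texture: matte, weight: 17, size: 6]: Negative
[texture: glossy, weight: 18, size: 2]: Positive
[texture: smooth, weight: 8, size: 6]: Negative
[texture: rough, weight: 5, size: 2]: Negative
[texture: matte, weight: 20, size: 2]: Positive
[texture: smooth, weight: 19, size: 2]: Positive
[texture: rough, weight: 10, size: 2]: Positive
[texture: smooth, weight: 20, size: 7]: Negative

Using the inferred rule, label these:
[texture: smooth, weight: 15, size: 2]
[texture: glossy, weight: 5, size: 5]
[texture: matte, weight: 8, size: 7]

All 'Positive' examples share one property — size ≤ 5 AND weight ≥ 8 — and every 'Negative' example lacks it.
[texture: smooth, weight: 15, size: 2] — size = 2, weight = 15, hence Positive.
[texture: glossy, weight: 5, size: 5] — size = 5, weight = 5, hence Negative.
[texture: matte, weight: 8, size: 7] — size = 7, weight = 8, hence Negative.

Positive, Negative, Negative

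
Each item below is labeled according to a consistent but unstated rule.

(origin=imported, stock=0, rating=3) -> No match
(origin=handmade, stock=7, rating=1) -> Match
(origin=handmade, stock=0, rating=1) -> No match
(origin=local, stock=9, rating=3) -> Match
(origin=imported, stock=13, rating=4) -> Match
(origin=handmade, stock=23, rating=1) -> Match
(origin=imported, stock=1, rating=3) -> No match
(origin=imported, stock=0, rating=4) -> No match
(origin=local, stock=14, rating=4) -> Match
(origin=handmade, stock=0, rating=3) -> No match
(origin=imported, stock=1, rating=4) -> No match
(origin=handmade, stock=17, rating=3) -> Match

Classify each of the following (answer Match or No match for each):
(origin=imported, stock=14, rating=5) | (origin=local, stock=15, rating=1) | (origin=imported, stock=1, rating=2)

Match, Match, No match

The distinguishing property — stock ≥ 7 — holds for all the 'Match' cases and none of the 'No match' cases.
(origin=imported, stock=14, rating=5): stock = 14, checks out → Match.
(origin=local, stock=15, rating=1): stock = 15, checks out → Match.
(origin=imported, stock=1, rating=2): stock = 1, doesn't match → No match.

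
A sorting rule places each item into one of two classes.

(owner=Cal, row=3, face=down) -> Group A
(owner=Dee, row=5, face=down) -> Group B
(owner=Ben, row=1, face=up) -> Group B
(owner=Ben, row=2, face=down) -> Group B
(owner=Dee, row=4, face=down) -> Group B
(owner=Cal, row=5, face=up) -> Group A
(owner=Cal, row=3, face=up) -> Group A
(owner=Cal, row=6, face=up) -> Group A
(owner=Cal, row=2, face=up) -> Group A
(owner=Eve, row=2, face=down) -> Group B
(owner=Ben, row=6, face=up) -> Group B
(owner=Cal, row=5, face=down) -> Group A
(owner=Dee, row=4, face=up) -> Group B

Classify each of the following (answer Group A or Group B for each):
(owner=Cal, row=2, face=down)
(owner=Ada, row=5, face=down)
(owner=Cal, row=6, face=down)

Group A, Group B, Group A

Every 'Group A' example satisfies: owner is Cal. None of the 'Group B' examples do.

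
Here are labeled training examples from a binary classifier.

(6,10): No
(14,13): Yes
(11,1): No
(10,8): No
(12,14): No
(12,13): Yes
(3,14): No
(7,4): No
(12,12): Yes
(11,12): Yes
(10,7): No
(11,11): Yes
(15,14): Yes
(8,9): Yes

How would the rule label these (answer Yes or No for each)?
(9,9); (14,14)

Yes, Yes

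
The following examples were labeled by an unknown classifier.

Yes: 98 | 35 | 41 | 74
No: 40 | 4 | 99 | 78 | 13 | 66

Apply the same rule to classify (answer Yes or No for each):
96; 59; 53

No, Yes, Yes

The simplest hypothesis consistent with all the labels is: ≡ 2 (mod 3).
96: No (96 mod 3 = 0). 59: Yes (59 mod 3 = 2). 53: Yes (53 mod 3 = 2).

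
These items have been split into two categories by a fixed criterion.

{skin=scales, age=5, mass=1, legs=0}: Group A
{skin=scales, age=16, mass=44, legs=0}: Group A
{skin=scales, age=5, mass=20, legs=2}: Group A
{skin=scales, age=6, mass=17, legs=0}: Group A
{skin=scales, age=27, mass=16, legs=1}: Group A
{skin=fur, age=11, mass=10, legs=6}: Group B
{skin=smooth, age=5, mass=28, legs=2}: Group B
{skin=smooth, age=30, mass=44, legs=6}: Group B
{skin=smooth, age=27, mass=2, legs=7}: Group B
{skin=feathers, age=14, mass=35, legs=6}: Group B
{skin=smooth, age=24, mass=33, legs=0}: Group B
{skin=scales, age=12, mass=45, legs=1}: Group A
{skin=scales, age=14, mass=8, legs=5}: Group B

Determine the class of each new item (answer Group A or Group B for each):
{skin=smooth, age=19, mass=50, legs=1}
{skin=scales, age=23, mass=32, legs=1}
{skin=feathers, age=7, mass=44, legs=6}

All 'Group A' examples share one property — skin is scales AND legs ≤ 2 — and every 'Group B' example lacks it.
{skin=smooth, age=19, mass=50, legs=1} → skin is smooth, legs = 1 → Group B.
{skin=scales, age=23, mass=32, legs=1} → skin is scales, legs = 1 → Group A.
{skin=feathers, age=7, mass=44, legs=6} → skin is feathers, legs = 6 → Group B.

Group B, Group A, Group B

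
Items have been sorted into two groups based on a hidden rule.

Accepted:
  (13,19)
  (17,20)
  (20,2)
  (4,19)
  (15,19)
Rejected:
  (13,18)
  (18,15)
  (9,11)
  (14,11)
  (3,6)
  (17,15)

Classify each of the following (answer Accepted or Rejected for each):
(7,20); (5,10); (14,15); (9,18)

The classifier is using: max ≥ 19.

Accepted, Rejected, Rejected, Rejected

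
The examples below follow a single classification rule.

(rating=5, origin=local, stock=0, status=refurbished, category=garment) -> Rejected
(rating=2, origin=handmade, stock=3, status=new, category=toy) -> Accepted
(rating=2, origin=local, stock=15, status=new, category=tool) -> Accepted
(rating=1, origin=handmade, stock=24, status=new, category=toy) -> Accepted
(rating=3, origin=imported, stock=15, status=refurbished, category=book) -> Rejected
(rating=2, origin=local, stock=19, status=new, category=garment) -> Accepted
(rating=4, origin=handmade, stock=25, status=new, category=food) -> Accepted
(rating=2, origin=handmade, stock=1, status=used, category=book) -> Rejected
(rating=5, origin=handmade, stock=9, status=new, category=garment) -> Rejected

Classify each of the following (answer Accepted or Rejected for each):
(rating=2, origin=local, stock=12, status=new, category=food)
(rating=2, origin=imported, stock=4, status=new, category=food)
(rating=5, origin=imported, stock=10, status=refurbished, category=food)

'Accepted' ⟺ status is new AND rating ≤ 4.
(rating=2, origin=local, stock=12, status=new, category=food) → status is new, rating = 2 → Accepted.
(rating=2, origin=imported, stock=4, status=new, category=food) → status is new, rating = 2 → Accepted.
(rating=5, origin=imported, stock=10, status=refurbished, category=food) → status is refurbished, rating = 5 → Rejected.

Accepted, Accepted, Rejected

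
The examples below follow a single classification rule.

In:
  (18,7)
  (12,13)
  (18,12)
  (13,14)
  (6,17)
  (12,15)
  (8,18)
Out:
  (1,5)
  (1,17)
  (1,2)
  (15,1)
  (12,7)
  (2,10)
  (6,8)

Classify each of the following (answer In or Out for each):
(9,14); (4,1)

In, Out

Rule: sum ≥ 23. This holds for each 'In' example and fails for each 'Out' one.
(9,14) — 9+14 = 23, hence In. (4,1) — 4+1 = 5, hence Out.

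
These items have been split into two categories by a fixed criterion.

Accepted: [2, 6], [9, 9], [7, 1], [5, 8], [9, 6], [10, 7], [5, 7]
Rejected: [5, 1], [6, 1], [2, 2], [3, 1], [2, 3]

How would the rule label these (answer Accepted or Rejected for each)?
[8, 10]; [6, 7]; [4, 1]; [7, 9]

Accepted, Accepted, Rejected, Accepted

Every 'Accepted' example satisfies: sum ≥ 8. None of the 'Rejected' examples do.
Accepted: [8, 10], since 8+10 = 18. Accepted: [6, 7], since 6+7 = 13. Rejected: [4, 1], since 4+1 = 5. Accepted: [7, 9], since 7+9 = 16.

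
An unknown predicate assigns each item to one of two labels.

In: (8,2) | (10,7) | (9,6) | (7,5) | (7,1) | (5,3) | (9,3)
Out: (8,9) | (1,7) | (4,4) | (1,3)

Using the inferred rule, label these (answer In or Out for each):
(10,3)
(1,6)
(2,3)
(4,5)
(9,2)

The classifier is using: first > second.
(10,3) — 10 > 3, hence In. (1,6) — 1 < 6, hence Out. (2,3) — 2 < 3, hence Out. (4,5) — 4 < 5, hence Out. (9,2) — 9 > 2, hence In.

In, Out, Out, Out, In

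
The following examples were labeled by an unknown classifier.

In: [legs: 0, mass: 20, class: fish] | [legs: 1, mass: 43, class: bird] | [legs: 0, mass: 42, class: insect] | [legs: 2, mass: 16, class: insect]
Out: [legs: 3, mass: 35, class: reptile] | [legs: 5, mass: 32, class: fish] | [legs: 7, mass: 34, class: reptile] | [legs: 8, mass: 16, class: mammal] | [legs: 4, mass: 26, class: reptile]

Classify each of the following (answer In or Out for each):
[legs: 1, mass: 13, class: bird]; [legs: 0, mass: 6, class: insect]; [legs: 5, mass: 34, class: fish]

In, In, Out

All 'In' examples share one property — legs ≤ 2 — and every 'Out' example lacks it.
[legs: 1, mass: 13, class: bird]: legs = 1 — passes, so In.
[legs: 0, mass: 6, class: insect]: legs = 0 — passes, so In.
[legs: 5, mass: 34, class: fish]: legs = 5 — does not satisfy this, so Out.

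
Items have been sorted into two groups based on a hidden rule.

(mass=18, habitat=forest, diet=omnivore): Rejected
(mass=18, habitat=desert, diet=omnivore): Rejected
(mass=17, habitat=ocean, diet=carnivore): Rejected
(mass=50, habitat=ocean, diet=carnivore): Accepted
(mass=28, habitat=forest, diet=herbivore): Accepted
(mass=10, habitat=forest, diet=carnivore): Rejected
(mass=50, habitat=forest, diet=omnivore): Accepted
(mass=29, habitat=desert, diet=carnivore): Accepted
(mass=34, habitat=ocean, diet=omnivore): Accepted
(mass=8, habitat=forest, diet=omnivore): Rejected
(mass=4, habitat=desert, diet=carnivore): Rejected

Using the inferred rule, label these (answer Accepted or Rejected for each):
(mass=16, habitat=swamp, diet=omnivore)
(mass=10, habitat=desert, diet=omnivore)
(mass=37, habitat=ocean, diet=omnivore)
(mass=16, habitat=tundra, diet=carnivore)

Rule: mass ≥ 28. This holds for each 'Accepted' example and fails for each 'Rejected' one.
(mass=16, habitat=swamp, diet=omnivore) → mass = 16 → Rejected.
(mass=10, habitat=desert, diet=omnivore) → mass = 10 → Rejected.
(mass=37, habitat=ocean, diet=omnivore) → mass = 37 → Accepted.
(mass=16, habitat=tundra, diet=carnivore) → mass = 16 → Rejected.

Rejected, Rejected, Accepted, Rejected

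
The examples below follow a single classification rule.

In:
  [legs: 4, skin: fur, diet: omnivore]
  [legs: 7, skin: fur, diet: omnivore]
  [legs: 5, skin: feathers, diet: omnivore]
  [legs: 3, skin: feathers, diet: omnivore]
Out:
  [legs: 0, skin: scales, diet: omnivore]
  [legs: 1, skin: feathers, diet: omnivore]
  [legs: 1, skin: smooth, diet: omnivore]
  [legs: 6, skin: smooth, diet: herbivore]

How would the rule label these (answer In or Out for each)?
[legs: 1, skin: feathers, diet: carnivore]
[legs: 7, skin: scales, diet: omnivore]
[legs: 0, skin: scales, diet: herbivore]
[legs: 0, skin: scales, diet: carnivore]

'In' ⟺ diet is omnivore AND legs ≥ 3.
[legs: 1, skin: feathers, diet: carnivore]: diet is carnivore, legs = 1, does not pass → Out.
[legs: 7, skin: scales, diet: omnivore]: diet is omnivore, legs = 7, passes → In.
[legs: 0, skin: scales, diet: herbivore]: diet is herbivore, legs = 0, does not pass → Out.
[legs: 0, skin: scales, diet: carnivore]: diet is carnivore, legs = 0, does not pass → Out.

Out, In, Out, Out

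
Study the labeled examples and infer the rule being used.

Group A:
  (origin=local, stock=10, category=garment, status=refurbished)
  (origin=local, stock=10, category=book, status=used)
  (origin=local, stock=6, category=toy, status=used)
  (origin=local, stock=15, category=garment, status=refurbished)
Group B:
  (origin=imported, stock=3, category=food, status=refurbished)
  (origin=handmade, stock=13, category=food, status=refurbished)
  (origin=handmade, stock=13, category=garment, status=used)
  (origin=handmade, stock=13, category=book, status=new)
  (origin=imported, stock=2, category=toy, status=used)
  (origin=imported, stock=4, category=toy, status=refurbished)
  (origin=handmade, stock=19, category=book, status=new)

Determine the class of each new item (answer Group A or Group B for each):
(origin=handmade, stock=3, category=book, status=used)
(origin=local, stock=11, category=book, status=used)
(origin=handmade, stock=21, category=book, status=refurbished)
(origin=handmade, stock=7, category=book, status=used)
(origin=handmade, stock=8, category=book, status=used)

Group B, Group A, Group B, Group B, Group B

Comparing the two groups points to one rule — origin is local.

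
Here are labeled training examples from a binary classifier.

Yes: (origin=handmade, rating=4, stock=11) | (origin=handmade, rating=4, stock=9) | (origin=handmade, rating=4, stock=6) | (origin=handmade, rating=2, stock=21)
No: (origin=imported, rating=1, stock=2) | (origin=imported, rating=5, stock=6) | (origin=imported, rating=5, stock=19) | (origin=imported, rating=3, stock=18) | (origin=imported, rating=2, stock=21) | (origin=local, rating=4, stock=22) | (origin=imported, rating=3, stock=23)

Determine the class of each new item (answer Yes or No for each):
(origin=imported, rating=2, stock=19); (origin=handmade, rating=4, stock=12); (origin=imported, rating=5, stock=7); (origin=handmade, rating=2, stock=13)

No, Yes, No, Yes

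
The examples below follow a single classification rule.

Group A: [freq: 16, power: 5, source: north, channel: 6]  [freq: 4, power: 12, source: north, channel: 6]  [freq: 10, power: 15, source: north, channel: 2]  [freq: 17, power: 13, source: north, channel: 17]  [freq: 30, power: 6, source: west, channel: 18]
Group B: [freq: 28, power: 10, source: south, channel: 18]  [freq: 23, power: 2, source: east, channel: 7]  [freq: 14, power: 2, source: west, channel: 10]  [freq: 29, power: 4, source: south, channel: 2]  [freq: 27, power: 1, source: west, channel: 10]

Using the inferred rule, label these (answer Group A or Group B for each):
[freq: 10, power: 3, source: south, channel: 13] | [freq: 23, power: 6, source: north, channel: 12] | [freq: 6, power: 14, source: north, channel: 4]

Every 'Group A' example satisfies: source is north OR freq = 30. None of the 'Group B' examples do.
[freq: 10, power: 3, source: south, channel: 13]: source is south, freq = 10, doesn't match → Group B. [freq: 23, power: 6, source: north, channel: 12]: source is north, freq = 23, satisfies this → Group A. [freq: 6, power: 14, source: north, channel: 4]: source is north, freq = 6, satisfies this → Group A.

Group B, Group A, Group A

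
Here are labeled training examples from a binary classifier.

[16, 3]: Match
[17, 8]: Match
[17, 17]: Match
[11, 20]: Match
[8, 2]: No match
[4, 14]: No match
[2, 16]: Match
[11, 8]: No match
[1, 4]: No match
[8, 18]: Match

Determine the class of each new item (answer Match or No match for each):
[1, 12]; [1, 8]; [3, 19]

No match, No match, Match

The distinguishing property — max ≥ 16 — holds for all the 'Match' cases and none of the 'No match' cases.
[1, 12]: No match (max 12).
[1, 8]: No match (max 8).
[3, 19]: Match (max 19).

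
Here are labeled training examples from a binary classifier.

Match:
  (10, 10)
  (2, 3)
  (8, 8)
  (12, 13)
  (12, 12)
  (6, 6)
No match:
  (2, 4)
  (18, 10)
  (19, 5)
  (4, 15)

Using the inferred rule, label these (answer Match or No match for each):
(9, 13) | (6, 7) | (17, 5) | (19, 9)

A rule that fits every label: |first − second| ≤ 1 — true of each 'Match' example, false of each 'No match' one.
(9, 13): No match (|9−13| = 4).
(6, 7): Match (|6−7| = 1).
(17, 5): No match (|17−5| = 12).
(19, 9): No match (|19−9| = 10).

No match, Match, No match, No match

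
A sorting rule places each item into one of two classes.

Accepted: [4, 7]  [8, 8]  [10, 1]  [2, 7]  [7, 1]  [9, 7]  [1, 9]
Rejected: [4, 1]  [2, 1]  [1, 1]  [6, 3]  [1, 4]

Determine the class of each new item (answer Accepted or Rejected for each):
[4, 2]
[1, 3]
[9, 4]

One predicate separates the groups cleanly: max ≥ 7.

Rejected, Rejected, Accepted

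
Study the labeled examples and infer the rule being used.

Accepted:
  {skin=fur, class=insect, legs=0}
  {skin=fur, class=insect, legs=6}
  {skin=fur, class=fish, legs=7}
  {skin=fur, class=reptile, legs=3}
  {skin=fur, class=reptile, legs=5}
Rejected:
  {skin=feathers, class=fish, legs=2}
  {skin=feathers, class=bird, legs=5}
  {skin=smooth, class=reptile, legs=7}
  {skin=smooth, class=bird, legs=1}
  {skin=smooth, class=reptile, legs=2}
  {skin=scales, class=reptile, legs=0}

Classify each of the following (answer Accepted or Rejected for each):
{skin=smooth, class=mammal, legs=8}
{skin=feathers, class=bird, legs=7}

Rejected, Rejected

The rule appears to be: skin is fur.
{skin=smooth, class=mammal, legs=8} → skin is smooth → Rejected. {skin=feathers, class=bird, legs=7} → skin is feathers → Rejected.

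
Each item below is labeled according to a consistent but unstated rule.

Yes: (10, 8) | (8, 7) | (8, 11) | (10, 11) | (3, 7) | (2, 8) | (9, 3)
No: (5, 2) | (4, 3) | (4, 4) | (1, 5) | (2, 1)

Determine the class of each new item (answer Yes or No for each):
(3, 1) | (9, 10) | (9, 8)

No, Yes, Yes

All 'Yes' examples share one property — sum ≥ 10 — and every 'No' example lacks it.
(3, 1): 3+1 = 4 — does not pass, so No.
(9, 10): 9+10 = 19 — checks out, so Yes.
(9, 8): 9+8 = 17 — checks out, so Yes.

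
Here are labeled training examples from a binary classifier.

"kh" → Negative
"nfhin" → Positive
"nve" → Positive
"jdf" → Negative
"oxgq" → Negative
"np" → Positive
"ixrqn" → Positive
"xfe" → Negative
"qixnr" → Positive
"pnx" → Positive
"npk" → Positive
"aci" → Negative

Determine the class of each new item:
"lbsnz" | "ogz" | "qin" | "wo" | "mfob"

Positive, Negative, Positive, Negative, Negative

The distinguishing property — contains 'n' — holds for all the 'Positive' cases and none of the 'Negative' cases.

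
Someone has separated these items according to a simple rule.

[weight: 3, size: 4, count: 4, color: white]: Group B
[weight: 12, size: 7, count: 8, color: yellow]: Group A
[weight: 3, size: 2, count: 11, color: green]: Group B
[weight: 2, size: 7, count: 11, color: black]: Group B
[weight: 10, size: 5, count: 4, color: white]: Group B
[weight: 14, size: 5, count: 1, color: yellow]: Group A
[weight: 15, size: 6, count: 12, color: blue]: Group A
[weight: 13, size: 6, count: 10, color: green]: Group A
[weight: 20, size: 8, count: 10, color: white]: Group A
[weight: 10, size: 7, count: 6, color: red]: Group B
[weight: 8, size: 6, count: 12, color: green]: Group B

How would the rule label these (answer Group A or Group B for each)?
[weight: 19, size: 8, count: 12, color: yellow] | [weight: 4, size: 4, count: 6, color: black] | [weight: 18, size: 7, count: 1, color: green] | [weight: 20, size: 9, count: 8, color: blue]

Every 'Group A' example satisfies: weight ≥ 12. None of the 'Group B' examples do.

Group A, Group B, Group A, Group A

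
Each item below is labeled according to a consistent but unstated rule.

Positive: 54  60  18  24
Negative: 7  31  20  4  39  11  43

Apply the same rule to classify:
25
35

Rule: multiple of 6. This holds for each 'Positive' example and fails for each 'Negative' one.
25 → 25 = 6·4 + 1 → Negative. 35 → 35 = 6·5 + 5 → Negative.

Negative, Negative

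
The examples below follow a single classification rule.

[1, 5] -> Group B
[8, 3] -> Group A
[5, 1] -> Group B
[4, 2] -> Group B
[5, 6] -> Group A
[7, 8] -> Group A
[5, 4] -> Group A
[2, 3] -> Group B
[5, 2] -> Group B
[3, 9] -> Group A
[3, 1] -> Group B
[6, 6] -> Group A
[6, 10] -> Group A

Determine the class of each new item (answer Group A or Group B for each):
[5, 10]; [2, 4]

One predicate separates the groups cleanly: sum ≥ 9.

Group A, Group B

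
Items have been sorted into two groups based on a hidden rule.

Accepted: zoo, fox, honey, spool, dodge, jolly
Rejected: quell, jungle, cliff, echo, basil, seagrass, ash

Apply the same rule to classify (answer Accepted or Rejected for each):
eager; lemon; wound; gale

Rejected, Accepted, Accepted, Rejected

All 'Accepted' examples share one property — odd length AND contains 'o' — and every 'Rejected' example lacks it.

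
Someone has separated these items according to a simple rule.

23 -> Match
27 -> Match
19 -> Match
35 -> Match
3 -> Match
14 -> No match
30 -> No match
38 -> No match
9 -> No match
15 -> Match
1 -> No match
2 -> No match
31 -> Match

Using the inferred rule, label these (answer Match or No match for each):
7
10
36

The classifier is using: ≡ 3 (mod 4).
7: 7 mod 4 = 3, passes → Match. 10: 10 mod 4 = 2, doesn't qualify → No match. 36: 36 mod 4 = 0, doesn't qualify → No match.

Match, No match, No match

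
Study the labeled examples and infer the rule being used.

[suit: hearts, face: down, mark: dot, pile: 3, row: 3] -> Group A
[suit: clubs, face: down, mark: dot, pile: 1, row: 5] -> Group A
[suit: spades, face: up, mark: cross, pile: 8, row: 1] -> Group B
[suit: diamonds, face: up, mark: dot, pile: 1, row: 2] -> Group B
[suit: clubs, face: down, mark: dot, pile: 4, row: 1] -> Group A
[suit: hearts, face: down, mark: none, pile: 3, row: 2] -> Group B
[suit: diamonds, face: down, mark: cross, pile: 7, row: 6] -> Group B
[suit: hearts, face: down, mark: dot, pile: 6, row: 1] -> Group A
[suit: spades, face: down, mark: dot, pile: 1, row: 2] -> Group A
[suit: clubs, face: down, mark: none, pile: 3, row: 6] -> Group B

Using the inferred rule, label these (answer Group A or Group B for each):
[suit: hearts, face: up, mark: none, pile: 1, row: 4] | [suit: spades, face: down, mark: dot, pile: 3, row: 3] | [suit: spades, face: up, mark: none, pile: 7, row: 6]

Group B, Group A, Group B

The rule appears to be: mark is dot AND face is down.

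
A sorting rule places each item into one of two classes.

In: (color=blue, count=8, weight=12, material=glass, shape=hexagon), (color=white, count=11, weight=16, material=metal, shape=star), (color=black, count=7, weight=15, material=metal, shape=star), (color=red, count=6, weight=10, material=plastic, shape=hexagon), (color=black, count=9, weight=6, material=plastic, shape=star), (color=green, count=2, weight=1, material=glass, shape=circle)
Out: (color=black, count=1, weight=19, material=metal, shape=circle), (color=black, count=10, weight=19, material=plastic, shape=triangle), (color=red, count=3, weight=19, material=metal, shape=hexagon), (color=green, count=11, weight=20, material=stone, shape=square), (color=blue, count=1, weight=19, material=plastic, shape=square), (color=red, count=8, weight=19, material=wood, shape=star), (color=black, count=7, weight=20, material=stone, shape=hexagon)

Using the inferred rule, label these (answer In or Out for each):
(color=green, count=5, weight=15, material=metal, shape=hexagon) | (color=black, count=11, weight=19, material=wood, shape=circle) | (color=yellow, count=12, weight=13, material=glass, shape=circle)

Rule: weight ≤ 16. This holds for each 'In' example and fails for each 'Out' one.
(color=green, count=5, weight=15, material=metal, shape=hexagon): In (weight = 15).
(color=black, count=11, weight=19, material=wood, shape=circle): Out (weight = 19).
(color=yellow, count=12, weight=13, material=glass, shape=circle): In (weight = 13).

In, Out, In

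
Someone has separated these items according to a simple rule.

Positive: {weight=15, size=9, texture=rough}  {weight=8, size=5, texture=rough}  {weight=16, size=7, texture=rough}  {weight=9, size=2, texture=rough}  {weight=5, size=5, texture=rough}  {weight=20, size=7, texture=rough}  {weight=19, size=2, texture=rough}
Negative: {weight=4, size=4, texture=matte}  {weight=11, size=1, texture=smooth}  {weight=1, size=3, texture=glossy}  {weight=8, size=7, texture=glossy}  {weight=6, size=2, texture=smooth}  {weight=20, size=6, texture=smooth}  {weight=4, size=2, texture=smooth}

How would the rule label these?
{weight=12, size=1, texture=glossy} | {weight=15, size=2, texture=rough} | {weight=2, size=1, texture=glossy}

Negative, Positive, Negative

'Positive' ⟺ texture is rough.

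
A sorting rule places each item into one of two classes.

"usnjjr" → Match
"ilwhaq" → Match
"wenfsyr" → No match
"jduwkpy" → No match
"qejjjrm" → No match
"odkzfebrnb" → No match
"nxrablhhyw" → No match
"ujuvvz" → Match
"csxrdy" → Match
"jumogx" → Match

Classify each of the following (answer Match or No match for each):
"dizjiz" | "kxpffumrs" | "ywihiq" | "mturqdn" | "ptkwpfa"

One predicate separates the groups cleanly: length 6.
"dizjiz": length 6 — has this property, so Match. "kxpffumrs": length 9 — doesn't match, so No match. "ywihiq": length 6 — has this property, so Match. "mturqdn": length 7 — doesn't match, so No match. "ptkwpfa": length 7 — doesn't match, so No match.

Match, No match, Match, No match, No match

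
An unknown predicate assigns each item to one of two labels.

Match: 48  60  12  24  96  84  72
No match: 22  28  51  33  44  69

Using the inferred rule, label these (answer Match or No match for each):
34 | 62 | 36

'Match' ⟺ multiple of 6.

No match, No match, Match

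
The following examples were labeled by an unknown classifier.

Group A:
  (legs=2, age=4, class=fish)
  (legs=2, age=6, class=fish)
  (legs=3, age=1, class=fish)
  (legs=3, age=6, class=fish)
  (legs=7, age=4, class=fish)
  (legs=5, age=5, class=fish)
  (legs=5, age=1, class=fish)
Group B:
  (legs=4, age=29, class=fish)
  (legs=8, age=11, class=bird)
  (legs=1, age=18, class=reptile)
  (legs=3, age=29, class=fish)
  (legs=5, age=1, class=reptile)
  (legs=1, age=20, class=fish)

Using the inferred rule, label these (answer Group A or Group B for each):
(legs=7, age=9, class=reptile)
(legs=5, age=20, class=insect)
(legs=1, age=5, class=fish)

Group B, Group B, Group A

The pattern is that an item is 'Group A' exactly when: class is fish AND age ≤ 6.
(legs=7, age=9, class=reptile): Group B (class is reptile, age = 9).
(legs=5, age=20, class=insect): Group B (class is insect, age = 20).
(legs=1, age=5, class=fish): Group A (class is fish, age = 5).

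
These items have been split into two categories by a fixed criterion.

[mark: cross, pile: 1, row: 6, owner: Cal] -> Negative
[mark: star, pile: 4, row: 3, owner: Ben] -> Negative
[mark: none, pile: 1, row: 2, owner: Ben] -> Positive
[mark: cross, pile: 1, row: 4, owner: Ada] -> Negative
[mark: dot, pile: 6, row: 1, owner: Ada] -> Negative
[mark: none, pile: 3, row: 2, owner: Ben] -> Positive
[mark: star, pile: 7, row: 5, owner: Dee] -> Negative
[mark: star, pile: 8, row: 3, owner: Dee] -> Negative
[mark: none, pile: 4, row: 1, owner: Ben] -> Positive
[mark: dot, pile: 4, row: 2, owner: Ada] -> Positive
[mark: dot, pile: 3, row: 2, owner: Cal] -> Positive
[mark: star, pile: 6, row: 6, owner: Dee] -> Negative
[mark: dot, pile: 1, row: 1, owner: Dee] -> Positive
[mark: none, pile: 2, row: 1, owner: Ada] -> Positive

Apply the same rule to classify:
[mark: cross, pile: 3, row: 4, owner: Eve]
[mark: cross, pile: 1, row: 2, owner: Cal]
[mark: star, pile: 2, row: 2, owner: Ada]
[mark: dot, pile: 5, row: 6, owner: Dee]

Negative, Positive, Positive, Negative

The rule appears to be: row ≤ 2 AND pile ≤ 4.
[mark: cross, pile: 3, row: 4, owner: Eve]: row = 4, pile = 3 — doesn't match, so Negative. [mark: cross, pile: 1, row: 2, owner: Cal]: row = 2, pile = 1 — fits, so Positive. [mark: star, pile: 2, row: 2, owner: Ada]: row = 2, pile = 2 — fits, so Positive. [mark: dot, pile: 5, row: 6, owner: Dee]: row = 6, pile = 5 — doesn't match, so Negative.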